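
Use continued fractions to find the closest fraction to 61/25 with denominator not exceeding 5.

12/5

Expand x = 61/25 as a continued fraction with the Euclidean algorithm:
  61 = 2*25 + 11, so a_0 = 2.
  25 = 2*11 + 3, so a_1 = 2.
  11 = 3*3 + 2, so a_2 = 3.
  3 = 1*2 + 1, so a_3 = 1.
  2 = 2*1 + 0, so a_4 = 2.
so x = [2; 2, 3, 1, 2].
Convergents (p_i = a_i*p_{i-1} + p_{i-2}, q_i = a_i*q_{i-1} + q_{i-2} with p_{-2}=0, p_{-1}=1, q_{-2}=1, q_{-1}=0), until the denominator exceeds 5:
  i=0: a_0=2, p_0 = 2*1 + 0 = 2, q_0 = 2*0 + 1 = 1.
  i=1: a_1=2, p_1 = 2*2 + 1 = 5, q_1 = 2*1 + 0 = 2.
  i=2: a_2=3, p_2 = 3*5 + 2 = 17, q_2 = 3*2 + 1 = 7.
q_2 = 7 > 5, so the last convergent with denominator <= 5 is p_1/q_1 = 5/2.
The closest fraction with denominator <= 5 is either p_1/q_1 or the intermediate fraction (k*p_1 + p_0)/(k*q_1 + q_0) with the largest k >= 1 whose denominator stays <= 5; these approach x as k grows, and every other convergent or intermediate fraction in range is farther away.
Largest k: floor((5 - q_0)/q_1) = floor((5 - 1)/2) = 2.
That gives (2*5 + 2)/(2*2 + 1) = 12/5.
Compare the errors: |x - 5/2| = |61*2 - 5*25|/(25*2) = 3/50, and |x - 12/5| = |61*5 - 12*25|/(25*5) = 5/125.
Cross-multiplying, 5*50 = 250 < 375 = 3*125, so 5/125 is smaller: the intermediate fraction 12/5 is closer to x than 5/2.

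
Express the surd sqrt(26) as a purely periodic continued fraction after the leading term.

[5; (10)]

Write x_i = (sqrt(26) + m_i)/d_i with (m_0, d_0) = (0, 1). a_0 = floor(sqrt(26)) = 5, since 5^2 = 25 <= 26 < 36 = 6^2.
Iterate m_{i+1} = d_i*a_i - m_i, d_{i+1} = (26 - m_{i+1}^2)/d_i, a_{i+1} = floor((a_0 + m_{i+1})/d_{i+1}):
  m_1 = 1*5 - 0 = 5, d_1 = (26 - 5^2)/1 = 1/1 = 1, a_1 = floor((5 + 5)/1) = 10.
  m_2 = 1*10 - 5 = 5, d_2 = (26 - 5^2)/1 = 1/1 = 1: (m_2, d_2) = (m_1, d_1) = (5, 1), so from here the quotient a_1 repeats; the period length is 1.
Hence the expansion of sqrt(26) is a_0 = 5 followed by the repeating block 10 (period 1).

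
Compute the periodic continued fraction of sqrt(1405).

[37; (2, 14, 2, 74)]

Write x_i = (sqrt(1405) + m_i)/d_i with (m_0, d_0) = (0, 1). a_0 = floor(sqrt(1405)) = 37, since 37^2 = 1369 <= 1405 < 1444 = 38^2.
Iterate m_{i+1} = d_i*a_i - m_i, d_{i+1} = (1405 - m_{i+1}^2)/d_i, a_{i+1} = floor((a_0 + m_{i+1})/d_{i+1}):
  m_1 = 1*37 - 0 = 37, d_1 = (1405 - 37^2)/1 = 36/1 = 36, a_1 = floor((37 + 37)/36) = 2.
  m_2 = 36*2 - 37 = 35, d_2 = (1405 - 35^2)/36 = 180/36 = 5, a_2 = floor((37 + 35)/5) = 14.
  m_3 = 5*14 - 35 = 35, d_3 = (1405 - 35^2)/5 = 180/5 = 36, a_3 = floor((37 + 35)/36) = 2.
  m_4 = 36*2 - 35 = 37, d_4 = (1405 - 37^2)/36 = 36/36 = 1, a_4 = floor((37 + 37)/1) = 74.
  m_5 = 1*74 - 37 = 37, d_5 = (1405 - 37^2)/1 = 36/1 = 36: (m_5, d_5) = (m_1, d_1) = (37, 36), so from here the quotients repeat a_1, ..., a_4; the period length is 4.
Hence the expansion of sqrt(1405) is a_0 = 37 followed by the repeating block 2, 14, 2, 74 (period 4).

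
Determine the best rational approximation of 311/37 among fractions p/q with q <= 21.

Expand x = 311/37 as a continued fraction with the Euclidean algorithm:
  311 = 8*37 + 15, so a_0 = 8.
  37 = 2*15 + 7, so a_1 = 2.
  15 = 2*7 + 1, so a_2 = 2.
  7 = 7*1 + 0, so a_3 = 7.
so x = [8; 2, 2, 7].
Convergents (p_i = a_i*p_{i-1} + p_{i-2}, q_i = a_i*q_{i-1} + q_{i-2} with p_{-2}=0, p_{-1}=1, q_{-2}=1, q_{-1}=0), until the denominator exceeds 21:
  i=0: a_0=8, p_0 = 8*1 + 0 = 8, q_0 = 8*0 + 1 = 1.
  i=1: a_1=2, p_1 = 2*8 + 1 = 17, q_1 = 2*1 + 0 = 2.
  i=2: a_2=2, p_2 = 2*17 + 8 = 42, q_2 = 2*2 + 1 = 5.
  i=3: a_3=7, p_3 = 7*42 + 17 = 311, q_3 = 7*5 + 2 = 37.
q_3 = 37 > 21, so the last convergent with denominator <= 21 is p_2/q_2 = 42/5.
The closest fraction with denominator <= 21 is either p_2/q_2 or the intermediate fraction (k*p_2 + p_1)/(k*q_2 + q_1) with the largest k >= 1 whose denominator stays <= 21; these approach x as k grows, and every other convergent or intermediate fraction in range is farther away.
Largest k: floor((21 - q_1)/q_2) = floor((21 - 2)/5) = 3.
That gives (3*42 + 17)/(3*5 + 2) = 143/17.
Compare the errors: |x - 42/5| = |311*5 - 42*37|/(37*5) = 1/185, and |x - 143/17| = |311*17 - 143*37|/(37*17) = 4/629.
Cross-multiplying, 1*629 = 629 < 740 = 4*185, so 1/185 is smaller: the convergent 42/5 is closer to x than 143/17.

42/5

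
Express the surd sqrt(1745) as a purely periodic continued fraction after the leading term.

Write x_i = (sqrt(1745) + m_i)/d_i with (m_0, d_0) = (0, 1). a_0 = floor(sqrt(1745)) = 41, since 41^2 = 1681 <= 1745 < 1764 = 42^2.
Iterate m_{i+1} = d_i*a_i - m_i, d_{i+1} = (1745 - m_{i+1}^2)/d_i, a_{i+1} = floor((a_0 + m_{i+1})/d_{i+1}):
  m_1 = 1*41 - 0 = 41, d_1 = (1745 - 41^2)/1 = 64/1 = 64, a_1 = floor((41 + 41)/64) = 1.
  m_2 = 64*1 - 41 = 23, d_2 = (1745 - 23^2)/64 = 1216/64 = 19, a_2 = floor((41 + 23)/19) = 3.
  m_3 = 19*3 - 23 = 34, d_3 = (1745 - 34^2)/19 = 589/19 = 31, a_3 = floor((41 + 34)/31) = 2.
  m_4 = 31*2 - 34 = 28, d_4 = (1745 - 28^2)/31 = 961/31 = 31, a_4 = floor((41 + 28)/31) = 2.
  m_5 = 31*2 - 28 = 34, d_5 = (1745 - 34^2)/31 = 589/31 = 19, a_5 = floor((41 + 34)/19) = 3.
  m_6 = 19*3 - 34 = 23, d_6 = (1745 - 23^2)/19 = 1216/19 = 64, a_6 = floor((41 + 23)/64) = 1.
  m_7 = 64*1 - 23 = 41, d_7 = (1745 - 41^2)/64 = 64/64 = 1, a_7 = floor((41 + 41)/1) = 82.
  m_8 = 1*82 - 41 = 41, d_8 = (1745 - 41^2)/1 = 64/1 = 64: (m_8, d_8) = (m_1, d_1) = (41, 64), so from here the quotients repeat a_1, ..., a_7; the period length is 7.
Hence the expansion of sqrt(1745) is a_0 = 41 followed by the repeating block 1, 3, 2, 2, 3, 1, 82 (period 7).

[41; (1, 3, 2, 2, 3, 1, 82)]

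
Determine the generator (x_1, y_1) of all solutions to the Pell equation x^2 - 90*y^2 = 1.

(x, y) = (19, 2)

First expand sqrt(90) as a continued fraction. With x_i = (sqrt(90) + m_i)/d_i and (m_0, d_0) = (0, 1): a_0 = floor(sqrt(90)) = 9, since 9^2 = 81 <= 90 < 100 = 10^2.
Iterate m_{i+1} = d_i*a_i - m_i, d_{i+1} = (90 - m_{i+1}^2)/d_i, a_{i+1} = floor((a_0 + m_{i+1})/d_{i+1}):
  m_1 = 1*9 - 0 = 9, d_1 = (90 - 9^2)/1 = 9/1 = 9, a_1 = floor((9 + 9)/9) = 2.
  m_2 = 9*2 - 9 = 9, d_2 = (90 - 9^2)/9 = 9/9 = 1, a_2 = floor((9 + 9)/1) = 18.
  m_3 = 1*18 - 9 = 9, d_3 = (90 - 9^2)/1 = 9/1 = 9: (m_3, d_3) = (m_1, d_1) = (9, 9), so from here the quotients repeat a_1, a_2; the period length is 2.
So sqrt(90) = [9; (2, 18)] with period length k = 2.
k is even, so the fundamental solution of x^2 - 90y^2 = 1 is (p_{k-1}, q_{k-1}) = (p_1, q_1); compute convergents through index 1.
Convergents (p_i = a_i*p_{i-1} + p_{i-2}, q_i = a_i*q_{i-1} + q_{i-2} with p_{-2}=0, p_{-1}=1, q_{-2}=1, q_{-1}=0):
  i=0: a_0=9, p_0 = 9*1 + 0 = 9, q_0 = 9*0 + 1 = 1.
  i=1: a_1=2, p_1 = 2*9 + 1 = 19, q_1 = 2*1 + 0 = 2.
Check: 19^2 - 90*2^2 = 361 - 360 = 1, so (x, y) = (19, 2) solves the equation, and by the theorem it is the least positive solution.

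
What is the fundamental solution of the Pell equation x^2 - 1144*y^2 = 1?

First expand sqrt(1144) as a continued fraction. With x_i = (sqrt(1144) + m_i)/d_i and (m_0, d_0) = (0, 1): a_0 = floor(sqrt(1144)) = 33, since 33^2 = 1089 <= 1144 < 1156 = 34^2.
Iterate m_{i+1} = d_i*a_i - m_i, d_{i+1} = (1144 - m_{i+1}^2)/d_i, a_{i+1} = floor((a_0 + m_{i+1})/d_{i+1}):
  m_1 = 1*33 - 0 = 33, d_1 = (1144 - 33^2)/1 = 55/1 = 55, a_1 = floor((33 + 33)/55) = 1.
  m_2 = 55*1 - 33 = 22, d_2 = (1144 - 22^2)/55 = 660/55 = 12, a_2 = floor((33 + 22)/12) = 4.
  m_3 = 12*4 - 22 = 26, d_3 = (1144 - 26^2)/12 = 468/12 = 39, a_3 = floor((33 + 26)/39) = 1.
  m_4 = 39*1 - 26 = 13, d_4 = (1144 - 13^2)/39 = 975/39 = 25, a_4 = floor((33 + 13)/25) = 1.
  m_5 = 25*1 - 13 = 12, d_5 = (1144 - 12^2)/25 = 1000/25 = 40, a_5 = floor((33 + 12)/40) = 1.
  m_6 = 40*1 - 12 = 28, d_6 = (1144 - 28^2)/40 = 360/40 = 9, a_6 = floor((33 + 28)/9) = 6.
  m_7 = 9*6 - 28 = 26, d_7 = (1144 - 26^2)/9 = 468/9 = 52, a_7 = floor((33 + 26)/52) = 1.
  m_8 = 52*1 - 26 = 26, d_8 = (1144 - 26^2)/52 = 468/52 = 9, a_8 = floor((33 + 26)/9) = 6.
  m_9 = 9*6 - 26 = 28, d_9 = (1144 - 28^2)/9 = 360/9 = 40, a_9 = floor((33 + 28)/40) = 1.
  m_10 = 40*1 - 28 = 12, d_10 = (1144 - 12^2)/40 = 1000/40 = 25, a_10 = floor((33 + 12)/25) = 1.
  m_11 = 25*1 - 12 = 13, d_11 = (1144 - 13^2)/25 = 975/25 = 39, a_11 = floor((33 + 13)/39) = 1.
  m_12 = 39*1 - 13 = 26, d_12 = (1144 - 26^2)/39 = 468/39 = 12, a_12 = floor((33 + 26)/12) = 4.
  m_13 = 12*4 - 26 = 22, d_13 = (1144 - 22^2)/12 = 660/12 = 55, a_13 = floor((33 + 22)/55) = 1.
  m_14 = 55*1 - 22 = 33, d_14 = (1144 - 33^2)/55 = 55/55 = 1, a_14 = floor((33 + 33)/1) = 66.
  m_15 = 1*66 - 33 = 33, d_15 = (1144 - 33^2)/1 = 55/1 = 55: (m_15, d_15) = (m_1, d_1) = (33, 55), so from here the quotients repeat a_1, ..., a_14; the period length is 14.
So sqrt(1144) = [33; (1, 4, 1, 1, 1, 6, 1, 6, 1, 1, 1, 4, 1, 66)] with period length k = 14.
k is even, so the fundamental solution of x^2 - 1144y^2 = 1 is (p_{k-1}, q_{k-1}) = (p_13, q_13); compute convergents through index 13.
Convergents (p_i = a_i*p_{i-1} + p_{i-2}, q_i = a_i*q_{i-1} + q_{i-2} with p_{-2}=0, p_{-1}=1, q_{-2}=1, q_{-1}=0):
  i=0: a_0=33, p_0 = 33*1 + 0 = 33, q_0 = 33*0 + 1 = 1.
  i=1: a_1=1, p_1 = 1*33 + 1 = 34, q_1 = 1*1 + 0 = 1.
  i=2: a_2=4, p_2 = 4*34 + 33 = 169, q_2 = 4*1 + 1 = 5.
  i=3: a_3=1, p_3 = 1*169 + 34 = 203, q_3 = 1*5 + 1 = 6.
  i=4: a_4=1, p_4 = 1*203 + 169 = 372, q_4 = 1*6 + 5 = 11.
  i=5: a_5=1, p_5 = 1*372 + 203 = 575, q_5 = 1*11 + 6 = 17.
  i=6: a_6=6, p_6 = 6*575 + 372 = 3822, q_6 = 6*17 + 11 = 113.
  i=7: a_7=1, p_7 = 1*3822 + 575 = 4397, q_7 = 1*113 + 17 = 130.
  i=8: a_8=6, p_8 = 6*4397 + 3822 = 30204, q_8 = 6*130 + 113 = 893.
  i=9: a_9=1, p_9 = 1*30204 + 4397 = 34601, q_9 = 1*893 + 130 = 1023.
  i=10: a_10=1, p_10 = 1*34601 + 30204 = 64805, q_10 = 1*1023 + 893 = 1916.
  i=11: a_11=1, p_11 = 1*64805 + 34601 = 99406, q_11 = 1*1916 + 1023 = 2939.
  i=12: a_12=4, p_12 = 4*99406 + 64805 = 462429, q_12 = 4*2939 + 1916 = 13672.
  i=13: a_13=1, p_13 = 1*462429 + 99406 = 561835, q_13 = 1*13672 + 2939 = 16611.
Check: 561835^2 - 1144*16611^2 = 315658567225 - 315658567224 = 1, so (x, y) = (561835, 16611) solves the equation, and by the theorem it is the least positive solution.

(x, y) = (561835, 16611)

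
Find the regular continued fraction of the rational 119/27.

[4; 2, 2, 5]

Run the Euclidean algorithm on 119 and 27; the successive quotients are the partial quotients a_0, a_1, ... (each step inverts the fractional part left over by the previous one):
  119 = 4*27 + 11, so a_0 = 4.
  27 = 2*11 + 5, so a_1 = 2.
  11 = 2*5 + 1, so a_2 = 2.
  5 = 5*1 + 0, so a_3 = 5.
The remainder reaches 0 after 4 divisions, so the expansion has 4 partial quotients, read off in order.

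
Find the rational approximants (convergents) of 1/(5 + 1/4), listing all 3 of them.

Using the convergent recurrence p_i = a_i*p_{i-1} + p_{i-2}, q_i = a_i*q_{i-1} + q_{i-2} with p_{-2}=0, p_{-1}=1, q_{-2}=1, q_{-1}=0:
  i=0: a_0=0, p_0 = 0*1 + 0 = 0, q_0 = 0*0 + 1 = 1.
  i=1: a_1=5, p_1 = 5*0 + 1 = 1, q_1 = 5*1 + 0 = 5.
  i=2: a_2=4, p_2 = 4*1 + 0 = 4, q_2 = 4*5 + 1 = 21.

0/1, 1/5, 4/21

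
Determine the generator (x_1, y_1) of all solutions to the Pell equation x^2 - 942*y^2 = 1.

(x, y) = (106133, 3458)

First expand sqrt(942) as a continued fraction. With x_i = (sqrt(942) + m_i)/d_i and (m_0, d_0) = (0, 1): a_0 = floor(sqrt(942)) = 30, since 30^2 = 900 <= 942 < 961 = 31^2.
Iterate m_{i+1} = d_i*a_i - m_i, d_{i+1} = (942 - m_{i+1}^2)/d_i, a_{i+1} = floor((a_0 + m_{i+1})/d_{i+1}):
  m_1 = 1*30 - 0 = 30, d_1 = (942 - 30^2)/1 = 42/1 = 42, a_1 = floor((30 + 30)/42) = 1.
  m_2 = 42*1 - 30 = 12, d_2 = (942 - 12^2)/42 = 798/42 = 19, a_2 = floor((30 + 12)/19) = 2.
  m_3 = 19*2 - 12 = 26, d_3 = (942 - 26^2)/19 = 266/19 = 14, a_3 = floor((30 + 26)/14) = 4.
  m_4 = 14*4 - 26 = 30, d_4 = (942 - 30^2)/14 = 42/14 = 3, a_4 = floor((30 + 30)/3) = 20.
  m_5 = 3*20 - 30 = 30, d_5 = (942 - 30^2)/3 = 42/3 = 14, a_5 = floor((30 + 30)/14) = 4.
  m_6 = 14*4 - 30 = 26, d_6 = (942 - 26^2)/14 = 266/14 = 19, a_6 = floor((30 + 26)/19) = 2.
  m_7 = 19*2 - 26 = 12, d_7 = (942 - 12^2)/19 = 798/19 = 42, a_7 = floor((30 + 12)/42) = 1.
  m_8 = 42*1 - 12 = 30, d_8 = (942 - 30^2)/42 = 42/42 = 1, a_8 = floor((30 + 30)/1) = 60.
  m_9 = 1*60 - 30 = 30, d_9 = (942 - 30^2)/1 = 42/1 = 42: (m_9, d_9) = (m_1, d_1) = (30, 42), so from here the quotients repeat a_1, ..., a_8; the period length is 8.
So sqrt(942) = [30; (1, 2, 4, 20, 4, 2, 1, 60)] with period length k = 8.
k is even, so the fundamental solution of x^2 - 942y^2 = 1 is (p_{k-1}, q_{k-1}) = (p_7, q_7); compute convergents through index 7.
Convergents (p_i = a_i*p_{i-1} + p_{i-2}, q_i = a_i*q_{i-1} + q_{i-2} with p_{-2}=0, p_{-1}=1, q_{-2}=1, q_{-1}=0):
  i=0: a_0=30, p_0 = 30*1 + 0 = 30, q_0 = 30*0 + 1 = 1.
  i=1: a_1=1, p_1 = 1*30 + 1 = 31, q_1 = 1*1 + 0 = 1.
  i=2: a_2=2, p_2 = 2*31 + 30 = 92, q_2 = 2*1 + 1 = 3.
  i=3: a_3=4, p_3 = 4*92 + 31 = 399, q_3 = 4*3 + 1 = 13.
  i=4: a_4=20, p_4 = 20*399 + 92 = 8072, q_4 = 20*13 + 3 = 263.
  i=5: a_5=4, p_5 = 4*8072 + 399 = 32687, q_5 = 4*263 + 13 = 1065.
  i=6: a_6=2, p_6 = 2*32687 + 8072 = 73446, q_6 = 2*1065 + 263 = 2393.
  i=7: a_7=1, p_7 = 1*73446 + 32687 = 106133, q_7 = 1*2393 + 1065 = 3458.
Check: 106133^2 - 942*3458^2 = 11264213689 - 11264213688 = 1, so (x, y) = (106133, 3458) solves the equation, and by the theorem it is the least positive solution.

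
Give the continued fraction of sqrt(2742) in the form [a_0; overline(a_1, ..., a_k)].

[52; overline(2, 1, 2, 1, 16, 1, 2, 1, 2, 104)]

Write x_i = (sqrt(2742) + m_i)/d_i with (m_0, d_0) = (0, 1). a_0 = floor(sqrt(2742)) = 52, since 52^2 = 2704 <= 2742 < 2809 = 53^2.
Iterate m_{i+1} = d_i*a_i - m_i, d_{i+1} = (2742 - m_{i+1}^2)/d_i, a_{i+1} = floor((a_0 + m_{i+1})/d_{i+1}):
  m_1 = 1*52 - 0 = 52, d_1 = (2742 - 52^2)/1 = 38/1 = 38, a_1 = floor((52 + 52)/38) = 2.
  m_2 = 38*2 - 52 = 24, d_2 = (2742 - 24^2)/38 = 2166/38 = 57, a_2 = floor((52 + 24)/57) = 1.
  m_3 = 57*1 - 24 = 33, d_3 = (2742 - 33^2)/57 = 1653/57 = 29, a_3 = floor((52 + 33)/29) = 2.
  m_4 = 29*2 - 33 = 25, d_4 = (2742 - 25^2)/29 = 2117/29 = 73, a_4 = floor((52 + 25)/73) = 1.
  m_5 = 73*1 - 25 = 48, d_5 = (2742 - 48^2)/73 = 438/73 = 6, a_5 = floor((52 + 48)/6) = 16.
  m_6 = 6*16 - 48 = 48, d_6 = (2742 - 48^2)/6 = 438/6 = 73, a_6 = floor((52 + 48)/73) = 1.
  m_7 = 73*1 - 48 = 25, d_7 = (2742 - 25^2)/73 = 2117/73 = 29, a_7 = floor((52 + 25)/29) = 2.
  m_8 = 29*2 - 25 = 33, d_8 = (2742 - 33^2)/29 = 1653/29 = 57, a_8 = floor((52 + 33)/57) = 1.
  m_9 = 57*1 - 33 = 24, d_9 = (2742 - 24^2)/57 = 2166/57 = 38, a_9 = floor((52 + 24)/38) = 2.
  m_10 = 38*2 - 24 = 52, d_10 = (2742 - 52^2)/38 = 38/38 = 1, a_10 = floor((52 + 52)/1) = 104.
  m_11 = 1*104 - 52 = 52, d_11 = (2742 - 52^2)/1 = 38/1 = 38: (m_11, d_11) = (m_1, d_1) = (52, 38), so from here the quotients repeat a_1, ..., a_10; the period length is 10.
Hence the expansion of sqrt(2742) is a_0 = 52 followed by the repeating block 2, 1, 2, 1, 16, 1, 2, 1, 2, 104 (period 10).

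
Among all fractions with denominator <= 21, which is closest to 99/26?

80/21

Expand x = 99/26 as a continued fraction with the Euclidean algorithm:
  99 = 3*26 + 21, so a_0 = 3.
  26 = 1*21 + 5, so a_1 = 1.
  21 = 4*5 + 1, so a_2 = 4.
  5 = 5*1 + 0, so a_3 = 5.
so x = [3; 1, 4, 5].
Convergents (p_i = a_i*p_{i-1} + p_{i-2}, q_i = a_i*q_{i-1} + q_{i-2} with p_{-2}=0, p_{-1}=1, q_{-2}=1, q_{-1}=0), until the denominator exceeds 21:
  i=0: a_0=3, p_0 = 3*1 + 0 = 3, q_0 = 3*0 + 1 = 1.
  i=1: a_1=1, p_1 = 1*3 + 1 = 4, q_1 = 1*1 + 0 = 1.
  i=2: a_2=4, p_2 = 4*4 + 3 = 19, q_2 = 4*1 + 1 = 5.
  i=3: a_3=5, p_3 = 5*19 + 4 = 99, q_3 = 5*5 + 1 = 26.
q_3 = 26 > 21, so the last convergent with denominator <= 21 is p_2/q_2 = 19/5.
The closest fraction with denominator <= 21 is either p_2/q_2 or the intermediate fraction (k*p_2 + p_1)/(k*q_2 + q_1) with the largest k >= 1 whose denominator stays <= 21; these approach x as k grows, and every other convergent or intermediate fraction in range is farther away.
Largest k: floor((21 - q_1)/q_2) = floor((21 - 1)/5) = 4.
That gives (4*19 + 4)/(4*5 + 1) = 80/21.
Compare the errors: |x - 19/5| = |99*5 - 19*26|/(26*5) = 1/130, and |x - 80/21| = |99*21 - 80*26|/(26*21) = 1/546.
Cross-multiplying, 1*130 = 130 < 546 = 1*546, so 1/546 is smaller: the intermediate fraction 80/21 is closer to x than 19/5.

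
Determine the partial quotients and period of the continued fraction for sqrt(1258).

Write x_i = (sqrt(1258) + m_i)/d_i with (m_0, d_0) = (0, 1). a_0 = floor(sqrt(1258)) = 35, since 35^2 = 1225 <= 1258 < 1296 = 36^2.
Iterate m_{i+1} = d_i*a_i - m_i, d_{i+1} = (1258 - m_{i+1}^2)/d_i, a_{i+1} = floor((a_0 + m_{i+1})/d_{i+1}):
  m_1 = 1*35 - 0 = 35, d_1 = (1258 - 35^2)/1 = 33/1 = 33, a_1 = floor((35 + 35)/33) = 2.
  m_2 = 33*2 - 35 = 31, d_2 = (1258 - 31^2)/33 = 297/33 = 9, a_2 = floor((35 + 31)/9) = 7.
  m_3 = 9*7 - 31 = 32, d_3 = (1258 - 32^2)/9 = 234/9 = 26, a_3 = floor((35 + 32)/26) = 2.
  m_4 = 26*2 - 32 = 20, d_4 = (1258 - 20^2)/26 = 858/26 = 33, a_4 = floor((35 + 20)/33) = 1.
  m_5 = 33*1 - 20 = 13, d_5 = (1258 - 13^2)/33 = 1089/33 = 33, a_5 = floor((35 + 13)/33) = 1.
  m_6 = 33*1 - 13 = 20, d_6 = (1258 - 20^2)/33 = 858/33 = 26, a_6 = floor((35 + 20)/26) = 2.
  m_7 = 26*2 - 20 = 32, d_7 = (1258 - 32^2)/26 = 234/26 = 9, a_7 = floor((35 + 32)/9) = 7.
  m_8 = 9*7 - 32 = 31, d_8 = (1258 - 31^2)/9 = 297/9 = 33, a_8 = floor((35 + 31)/33) = 2.
  m_9 = 33*2 - 31 = 35, d_9 = (1258 - 35^2)/33 = 33/33 = 1, a_9 = floor((35 + 35)/1) = 70.
  m_10 = 1*70 - 35 = 35, d_10 = (1258 - 35^2)/1 = 33/1 = 33: (m_10, d_10) = (m_1, d_1) = (35, 33), so from here the quotients repeat a_1, ..., a_9; the period length is 9.
Hence the expansion of sqrt(1258) is a_0 = 35 followed by the repeating block 2, 7, 2, 1, 1, 2, 7, 2, 70 (period 9).

[35; (2, 7, 2, 1, 1, 2, 7, 2, 70)]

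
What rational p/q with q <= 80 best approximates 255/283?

Expand x = 255/283 as a continued fraction with the Euclidean algorithm:
  255 = 0*283 + 255, so a_0 = 0.
  283 = 1*255 + 28, so a_1 = 1.
  255 = 9*28 + 3, so a_2 = 9.
  28 = 9*3 + 1, so a_3 = 9.
  3 = 3*1 + 0, so a_4 = 3.
so x = [0; 1, 9, 9, 3].
Convergents (p_i = a_i*p_{i-1} + p_{i-2}, q_i = a_i*q_{i-1} + q_{i-2} with p_{-2}=0, p_{-1}=1, q_{-2}=1, q_{-1}=0), until the denominator exceeds 80:
  i=0: a_0=0, p_0 = 0*1 + 0 = 0, q_0 = 0*0 + 1 = 1.
  i=1: a_1=1, p_1 = 1*0 + 1 = 1, q_1 = 1*1 + 0 = 1.
  i=2: a_2=9, p_2 = 9*1 + 0 = 9, q_2 = 9*1 + 1 = 10.
  i=3: a_3=9, p_3 = 9*9 + 1 = 82, q_3 = 9*10 + 1 = 91.
q_3 = 91 > 80, so the last convergent with denominator <= 80 is p_2/q_2 = 9/10.
The closest fraction with denominator <= 80 is either p_2/q_2 or the intermediate fraction (k*p_2 + p_1)/(k*q_2 + q_1) with the largest k >= 1 whose denominator stays <= 80; these approach x as k grows, and every other convergent or intermediate fraction in range is farther away.
Largest k: floor((80 - q_1)/q_2) = floor((80 - 1)/10) = 7.
That gives (7*9 + 1)/(7*10 + 1) = 64/71.
Compare the errors: |x - 9/10| = |255*10 - 9*283|/(283*10) = 3/2830, and |x - 64/71| = |255*71 - 64*283|/(283*71) = 7/20093.
Cross-multiplying, 7*2830 = 19810 < 60279 = 3*20093, so 7/20093 is smaller: the intermediate fraction 64/71 is closer to x than 9/10.

64/71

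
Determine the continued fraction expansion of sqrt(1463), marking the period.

Write x_i = (sqrt(1463) + m_i)/d_i with (m_0, d_0) = (0, 1). a_0 = floor(sqrt(1463)) = 38, since 38^2 = 1444 <= 1463 < 1521 = 39^2.
Iterate m_{i+1} = d_i*a_i - m_i, d_{i+1} = (1463 - m_{i+1}^2)/d_i, a_{i+1} = floor((a_0 + m_{i+1})/d_{i+1}):
  m_1 = 1*38 - 0 = 38, d_1 = (1463 - 38^2)/1 = 19/1 = 19, a_1 = floor((38 + 38)/19) = 4.
  m_2 = 19*4 - 38 = 38, d_2 = (1463 - 38^2)/19 = 19/19 = 1, a_2 = floor((38 + 38)/1) = 76.
  m_3 = 1*76 - 38 = 38, d_3 = (1463 - 38^2)/1 = 19/1 = 19: (m_3, d_3) = (m_1, d_1) = (38, 19), so from here the quotients repeat a_1, a_2; the period length is 2.
Hence the expansion of sqrt(1463) is a_0 = 38 followed by the repeating block 4, 76 (period 2).

[38; (4, 76)]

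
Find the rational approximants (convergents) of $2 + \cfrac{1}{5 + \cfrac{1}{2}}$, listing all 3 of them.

2/1, 11/5, 24/11

Using the convergent recurrence p_i = a_i*p_{i-1} + p_{i-2}, q_i = a_i*q_{i-1} + q_{i-2} with p_{-2}=0, p_{-1}=1, q_{-2}=1, q_{-1}=0:
  i=0: a_0=2, p_0 = 2*1 + 0 = 2, q_0 = 2*0 + 1 = 1.
  i=1: a_1=5, p_1 = 5*2 + 1 = 11, q_1 = 5*1 + 0 = 5.
  i=2: a_2=2, p_2 = 2*11 + 2 = 24, q_2 = 2*5 + 1 = 11.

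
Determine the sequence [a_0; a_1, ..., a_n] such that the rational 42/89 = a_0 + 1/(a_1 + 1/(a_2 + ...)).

[0; 2, 8, 2, 2]

Run the Euclidean algorithm on 42 and 89; the successive quotients are the partial quotients a_0, a_1, ... (each step inverts the fractional part left over by the previous one):
  42 = 0*89 + 42, so a_0 = 0.
  89 = 2*42 + 5, so a_1 = 2.
  42 = 8*5 + 2, so a_2 = 8.
  5 = 2*2 + 1, so a_3 = 2.
  2 = 2*1 + 0, so a_4 = 2.
The remainder reaches 0 after 5 divisions, so the expansion has 5 partial quotients, read off in order.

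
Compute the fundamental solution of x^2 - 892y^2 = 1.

(x, y) = (100351, 3360)

First expand sqrt(892) as a continued fraction. With x_i = (sqrt(892) + m_i)/d_i and (m_0, d_0) = (0, 1): a_0 = floor(sqrt(892)) = 29, since 29^2 = 841 <= 892 < 900 = 30^2.
Iterate m_{i+1} = d_i*a_i - m_i, d_{i+1} = (892 - m_{i+1}^2)/d_i, a_{i+1} = floor((a_0 + m_{i+1})/d_{i+1}):
  m_1 = 1*29 - 0 = 29, d_1 = (892 - 29^2)/1 = 51/1 = 51, a_1 = floor((29 + 29)/51) = 1.
  m_2 = 51*1 - 29 = 22, d_2 = (892 - 22^2)/51 = 408/51 = 8, a_2 = floor((29 + 22)/8) = 6.
  m_3 = 8*6 - 22 = 26, d_3 = (892 - 26^2)/8 = 216/8 = 27, a_3 = floor((29 + 26)/27) = 2.
  m_4 = 27*2 - 26 = 28, d_4 = (892 - 28^2)/27 = 108/27 = 4, a_4 = floor((29 + 28)/4) = 14.
  m_5 = 4*14 - 28 = 28, d_5 = (892 - 28^2)/4 = 108/4 = 27, a_5 = floor((29 + 28)/27) = 2.
  m_6 = 27*2 - 28 = 26, d_6 = (892 - 26^2)/27 = 216/27 = 8, a_6 = floor((29 + 26)/8) = 6.
  m_7 = 8*6 - 26 = 22, d_7 = (892 - 22^2)/8 = 408/8 = 51, a_7 = floor((29 + 22)/51) = 1.
  m_8 = 51*1 - 22 = 29, d_8 = (892 - 29^2)/51 = 51/51 = 1, a_8 = floor((29 + 29)/1) = 58.
  m_9 = 1*58 - 29 = 29, d_9 = (892 - 29^2)/1 = 51/1 = 51: (m_9, d_9) = (m_1, d_1) = (29, 51), so from here the quotients repeat a_1, ..., a_8; the period length is 8.
So sqrt(892) = [29; (1, 6, 2, 14, 2, 6, 1, 58)] with period length k = 8.
k is even, so the fundamental solution of x^2 - 892y^2 = 1 is (p_{k-1}, q_{k-1}) = (p_7, q_7); compute convergents through index 7.
Convergents (p_i = a_i*p_{i-1} + p_{i-2}, q_i = a_i*q_{i-1} + q_{i-2} with p_{-2}=0, p_{-1}=1, q_{-2}=1, q_{-1}=0):
  i=0: a_0=29, p_0 = 29*1 + 0 = 29, q_0 = 29*0 + 1 = 1.
  i=1: a_1=1, p_1 = 1*29 + 1 = 30, q_1 = 1*1 + 0 = 1.
  i=2: a_2=6, p_2 = 6*30 + 29 = 209, q_2 = 6*1 + 1 = 7.
  i=3: a_3=2, p_3 = 2*209 + 30 = 448, q_3 = 2*7 + 1 = 15.
  i=4: a_4=14, p_4 = 14*448 + 209 = 6481, q_4 = 14*15 + 7 = 217.
  i=5: a_5=2, p_5 = 2*6481 + 448 = 13410, q_5 = 2*217 + 15 = 449.
  i=6: a_6=6, p_6 = 6*13410 + 6481 = 86941, q_6 = 6*449 + 217 = 2911.
  i=7: a_7=1, p_7 = 1*86941 + 13410 = 100351, q_7 = 1*2911 + 449 = 3360.
Check: 100351^2 - 892*3360^2 = 10070323201 - 10070323200 = 1, so (x, y) = (100351, 3360) solves the equation, and by the theorem it is the least positive solution.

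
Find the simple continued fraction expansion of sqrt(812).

Write x_i = (sqrt(812) + m_i)/d_i with (m_0, d_0) = (0, 1). a_0 = floor(sqrt(812)) = 28, since 28^2 = 784 <= 812 < 841 = 29^2.
Iterate m_{i+1} = d_i*a_i - m_i, d_{i+1} = (812 - m_{i+1}^2)/d_i, a_{i+1} = floor((a_0 + m_{i+1})/d_{i+1}):
  m_1 = 1*28 - 0 = 28, d_1 = (812 - 28^2)/1 = 28/1 = 28, a_1 = floor((28 + 28)/28) = 2.
  m_2 = 28*2 - 28 = 28, d_2 = (812 - 28^2)/28 = 28/28 = 1, a_2 = floor((28 + 28)/1) = 56.
  m_3 = 1*56 - 28 = 28, d_3 = (812 - 28^2)/1 = 28/1 = 28: (m_3, d_3) = (m_1, d_1) = (28, 28), so from here the quotients repeat a_1, a_2; the period length is 2.
Hence the expansion of sqrt(812) is a_0 = 28 followed by the repeating block 2, 56 (period 2).

[28; (2, 56)]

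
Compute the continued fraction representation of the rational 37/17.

Run the Euclidean algorithm on 37 and 17; the successive quotients are the partial quotients a_0, a_1, ... (each step inverts the fractional part left over by the previous one):
  37 = 2*17 + 3, so a_0 = 2.
  17 = 5*3 + 2, so a_1 = 5.
  3 = 1*2 + 1, so a_2 = 1.
  2 = 2*1 + 0, so a_3 = 2.
The remainder reaches 0 after 4 divisions, so the expansion has 4 partial quotients, read off in order.

[2; 5, 1, 2]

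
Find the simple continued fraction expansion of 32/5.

Run the Euclidean algorithm on 32 and 5; the successive quotients are the partial quotients a_0, a_1, ... (each step inverts the fractional part left over by the previous one):
  32 = 6*5 + 2, so a_0 = 6.
  5 = 2*2 + 1, so a_1 = 2.
  2 = 2*1 + 0, so a_2 = 2.
The remainder reaches 0 after 3 divisions, so the expansion has 3 partial quotients, read off in order.

[6; 2, 2]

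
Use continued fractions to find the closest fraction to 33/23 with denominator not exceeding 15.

10/7

Expand x = 33/23 as a continued fraction with the Euclidean algorithm:
  33 = 1*23 + 10, so a_0 = 1.
  23 = 2*10 + 3, so a_1 = 2.
  10 = 3*3 + 1, so a_2 = 3.
  3 = 3*1 + 0, so a_3 = 3.
so x = [1; 2, 3, 3].
Convergents (p_i = a_i*p_{i-1} + p_{i-2}, q_i = a_i*q_{i-1} + q_{i-2} with p_{-2}=0, p_{-1}=1, q_{-2}=1, q_{-1}=0), until the denominator exceeds 15:
  i=0: a_0=1, p_0 = 1*1 + 0 = 1, q_0 = 1*0 + 1 = 1.
  i=1: a_1=2, p_1 = 2*1 + 1 = 3, q_1 = 2*1 + 0 = 2.
  i=2: a_2=3, p_2 = 3*3 + 1 = 10, q_2 = 3*2 + 1 = 7.
  i=3: a_3=3, p_3 = 3*10 + 3 = 33, q_3 = 3*7 + 2 = 23.
q_3 = 23 > 15, so the last convergent with denominator <= 15 is p_2/q_2 = 10/7.
The closest fraction with denominator <= 15 is either p_2/q_2 or the intermediate fraction (k*p_2 + p_1)/(k*q_2 + q_1) with the largest k >= 1 whose denominator stays <= 15; these approach x as k grows, and every other convergent or intermediate fraction in range is farther away.
Largest k: floor((15 - q_1)/q_2) = floor((15 - 2)/7) = 1.
That gives (1*10 + 3)/(1*7 + 2) = 13/9.
Compare the errors: |x - 10/7| = |33*7 - 10*23|/(23*7) = 1/161, and |x - 13/9| = |33*9 - 13*23|/(23*9) = 2/207.
Cross-multiplying, 1*207 = 207 < 322 = 2*161, so 1/161 is smaller: the convergent 10/7 is closer to x than 13/9.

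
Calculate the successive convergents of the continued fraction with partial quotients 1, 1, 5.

Using the convergent recurrence p_i = a_i*p_{i-1} + p_{i-2}, q_i = a_i*q_{i-1} + q_{i-2} with p_{-2}=0, p_{-1}=1, q_{-2}=1, q_{-1}=0:
  i=0: a_0=1, p_0 = 1*1 + 0 = 1, q_0 = 1*0 + 1 = 1.
  i=1: a_1=1, p_1 = 1*1 + 1 = 2, q_1 = 1*1 + 0 = 1.
  i=2: a_2=5, p_2 = 5*2 + 1 = 11, q_2 = 5*1 + 1 = 6.

1/1, 2/1, 11/6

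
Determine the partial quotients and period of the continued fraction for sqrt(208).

[14; (2, 2, 1, 2, 2, 28)]

Write x_i = (sqrt(208) + m_i)/d_i with (m_0, d_0) = (0, 1). a_0 = floor(sqrt(208)) = 14, since 14^2 = 196 <= 208 < 225 = 15^2.
Iterate m_{i+1} = d_i*a_i - m_i, d_{i+1} = (208 - m_{i+1}^2)/d_i, a_{i+1} = floor((a_0 + m_{i+1})/d_{i+1}):
  m_1 = 1*14 - 0 = 14, d_1 = (208 - 14^2)/1 = 12/1 = 12, a_1 = floor((14 + 14)/12) = 2.
  m_2 = 12*2 - 14 = 10, d_2 = (208 - 10^2)/12 = 108/12 = 9, a_2 = floor((14 + 10)/9) = 2.
  m_3 = 9*2 - 10 = 8, d_3 = (208 - 8^2)/9 = 144/9 = 16, a_3 = floor((14 + 8)/16) = 1.
  m_4 = 16*1 - 8 = 8, d_4 = (208 - 8^2)/16 = 144/16 = 9, a_4 = floor((14 + 8)/9) = 2.
  m_5 = 9*2 - 8 = 10, d_5 = (208 - 10^2)/9 = 108/9 = 12, a_5 = floor((14 + 10)/12) = 2.
  m_6 = 12*2 - 10 = 14, d_6 = (208 - 14^2)/12 = 12/12 = 1, a_6 = floor((14 + 14)/1) = 28.
  m_7 = 1*28 - 14 = 14, d_7 = (208 - 14^2)/1 = 12/1 = 12: (m_7, d_7) = (m_1, d_1) = (14, 12), so from here the quotients repeat a_1, ..., a_6; the period length is 6.
Hence the expansion of sqrt(208) is a_0 = 14 followed by the repeating block 2, 2, 1, 2, 2, 28 (period 6).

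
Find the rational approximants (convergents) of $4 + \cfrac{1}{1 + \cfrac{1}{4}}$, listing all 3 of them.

4/1, 5/1, 24/5

Using the convergent recurrence p_i = a_i*p_{i-1} + p_{i-2}, q_i = a_i*q_{i-1} + q_{i-2} with p_{-2}=0, p_{-1}=1, q_{-2}=1, q_{-1}=0:
  i=0: a_0=4, p_0 = 4*1 + 0 = 4, q_0 = 4*0 + 1 = 1.
  i=1: a_1=1, p_1 = 1*4 + 1 = 5, q_1 = 1*1 + 0 = 1.
  i=2: a_2=4, p_2 = 4*5 + 4 = 24, q_2 = 4*1 + 1 = 5.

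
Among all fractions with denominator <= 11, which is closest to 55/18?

Expand x = 55/18 as a continued fraction with the Euclidean algorithm:
  55 = 3*18 + 1, so a_0 = 3.
  18 = 18*1 + 0, so a_1 = 18.
so x = [3; 18].
Convergents (p_i = a_i*p_{i-1} + p_{i-2}, q_i = a_i*q_{i-1} + q_{i-2} with p_{-2}=0, p_{-1}=1, q_{-2}=1, q_{-1}=0), until the denominator exceeds 11:
  i=0: a_0=3, p_0 = 3*1 + 0 = 3, q_0 = 3*0 + 1 = 1.
  i=1: a_1=18, p_1 = 18*3 + 1 = 55, q_1 = 18*1 + 0 = 18.
q_1 = 18 > 11, so the last convergent with denominator <= 11 is p_0/q_0 = 3/1.
The closest fraction with denominator <= 11 is either p_0/q_0 or the intermediate fraction (k*p_0 + p_{-1})/(k*q_0 + q_{-1}) with the largest k >= 1 whose denominator stays <= 11; these approach x as k grows, and every other convergent or intermediate fraction in range is farther away.
Largest k: floor((11 - q_{-1})/q_0) = floor((11 - 0)/1) = 11 (using the seeds p_{-1} = 1, q_{-1} = 0).
That gives (11*3 + 1)/(11*1 + 0) = 34/11.
Compare the errors: |x - 3/1| = |55*1 - 3*18|/(18*1) = 1/18, and |x - 34/11| = |55*11 - 34*18|/(18*11) = 7/198.
Cross-multiplying, 7*18 = 126 < 198 = 1*198, so 7/198 is smaller: the intermediate fraction 34/11 is closer to x than 3/1.

34/11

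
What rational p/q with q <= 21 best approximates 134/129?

22/21

Expand x = 134/129 as a continued fraction with the Euclidean algorithm:
  134 = 1*129 + 5, so a_0 = 1.
  129 = 25*5 + 4, so a_1 = 25.
  5 = 1*4 + 1, so a_2 = 1.
  4 = 4*1 + 0, so a_3 = 4.
so x = [1; 25, 1, 4].
Convergents (p_i = a_i*p_{i-1} + p_{i-2}, q_i = a_i*q_{i-1} + q_{i-2} with p_{-2}=0, p_{-1}=1, q_{-2}=1, q_{-1}=0), until the denominator exceeds 21:
  i=0: a_0=1, p_0 = 1*1 + 0 = 1, q_0 = 1*0 + 1 = 1.
  i=1: a_1=25, p_1 = 25*1 + 1 = 26, q_1 = 25*1 + 0 = 25.
q_1 = 25 > 21, so the last convergent with denominator <= 21 is p_0/q_0 = 1/1.
The closest fraction with denominator <= 21 is either p_0/q_0 or the intermediate fraction (k*p_0 + p_{-1})/(k*q_0 + q_{-1}) with the largest k >= 1 whose denominator stays <= 21; these approach x as k grows, and every other convergent or intermediate fraction in range is farther away.
Largest k: floor((21 - q_{-1})/q_0) = floor((21 - 0)/1) = 21 (using the seeds p_{-1} = 1, q_{-1} = 0).
That gives (21*1 + 1)/(21*1 + 0) = 22/21.
Compare the errors: |x - 1/1| = |134*1 - 1*129|/(129*1) = 5/129, and |x - 22/21| = |134*21 - 22*129|/(129*21) = 24/2709.
Cross-multiplying, 24*129 = 3096 < 13545 = 5*2709, so 24/2709 is smaller: the intermediate fraction 22/21 is closer to x than 1/1.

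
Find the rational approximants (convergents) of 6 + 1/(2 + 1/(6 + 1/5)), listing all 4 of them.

Using the convergent recurrence p_i = a_i*p_{i-1} + p_{i-2}, q_i = a_i*q_{i-1} + q_{i-2} with p_{-2}=0, p_{-1}=1, q_{-2}=1, q_{-1}=0:
  i=0: a_0=6, p_0 = 6*1 + 0 = 6, q_0 = 6*0 + 1 = 1.
  i=1: a_1=2, p_1 = 2*6 + 1 = 13, q_1 = 2*1 + 0 = 2.
  i=2: a_2=6, p_2 = 6*13 + 6 = 84, q_2 = 6*2 + 1 = 13.
  i=3: a_3=5, p_3 = 5*84 + 13 = 433, q_3 = 5*13 + 2 = 67.

6/1, 13/2, 84/13, 433/67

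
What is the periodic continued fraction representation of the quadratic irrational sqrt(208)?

Write x_i = (sqrt(208) + m_i)/d_i with (m_0, d_0) = (0, 1). a_0 = floor(sqrt(208)) = 14, since 14^2 = 196 <= 208 < 225 = 15^2.
Iterate m_{i+1} = d_i*a_i - m_i, d_{i+1} = (208 - m_{i+1}^2)/d_i, a_{i+1} = floor((a_0 + m_{i+1})/d_{i+1}):
  m_1 = 1*14 - 0 = 14, d_1 = (208 - 14^2)/1 = 12/1 = 12, a_1 = floor((14 + 14)/12) = 2.
  m_2 = 12*2 - 14 = 10, d_2 = (208 - 10^2)/12 = 108/12 = 9, a_2 = floor((14 + 10)/9) = 2.
  m_3 = 9*2 - 10 = 8, d_3 = (208 - 8^2)/9 = 144/9 = 16, a_3 = floor((14 + 8)/16) = 1.
  m_4 = 16*1 - 8 = 8, d_4 = (208 - 8^2)/16 = 144/16 = 9, a_4 = floor((14 + 8)/9) = 2.
  m_5 = 9*2 - 8 = 10, d_5 = (208 - 10^2)/9 = 108/9 = 12, a_5 = floor((14 + 10)/12) = 2.
  m_6 = 12*2 - 10 = 14, d_6 = (208 - 14^2)/12 = 12/12 = 1, a_6 = floor((14 + 14)/1) = 28.
  m_7 = 1*28 - 14 = 14, d_7 = (208 - 14^2)/1 = 12/1 = 12: (m_7, d_7) = (m_1, d_1) = (14, 12), so from here the quotients repeat a_1, ..., a_6; the period length is 6.
Hence the expansion of sqrt(208) is a_0 = 14 followed by the repeating block 2, 2, 1, 2, 2, 28 (period 6).

[14; (2, 2, 1, 2, 2, 28)]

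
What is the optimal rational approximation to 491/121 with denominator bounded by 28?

69/17

Expand x = 491/121 as a continued fraction with the Euclidean algorithm:
  491 = 4*121 + 7, so a_0 = 4.
  121 = 17*7 + 2, so a_1 = 17.
  7 = 3*2 + 1, so a_2 = 3.
  2 = 2*1 + 0, so a_3 = 2.
so x = [4; 17, 3, 2].
Convergents (p_i = a_i*p_{i-1} + p_{i-2}, q_i = a_i*q_{i-1} + q_{i-2} with p_{-2}=0, p_{-1}=1, q_{-2}=1, q_{-1}=0), until the denominator exceeds 28:
  i=0: a_0=4, p_0 = 4*1 + 0 = 4, q_0 = 4*0 + 1 = 1.
  i=1: a_1=17, p_1 = 17*4 + 1 = 69, q_1 = 17*1 + 0 = 17.
  i=2: a_2=3, p_2 = 3*69 + 4 = 211, q_2 = 3*17 + 1 = 52.
q_2 = 52 > 28, so the last convergent with denominator <= 28 is p_1/q_1 = 69/17.
The closest fraction with denominator <= 28 is either p_1/q_1 or the intermediate fraction (k*p_1 + p_0)/(k*q_1 + q_0) with the largest k >= 1 whose denominator stays <= 28; these approach x as k grows, and every other convergent or intermediate fraction in range is farther away.
Largest k: floor((28 - q_0)/q_1) = floor((28 - 1)/17) = 1.
That gives (1*69 + 4)/(1*17 + 1) = 73/18.
Compare the errors: |x - 69/17| = |491*17 - 69*121|/(121*17) = 2/2057, and |x - 73/18| = |491*18 - 73*121|/(121*18) = 5/2178.
Cross-multiplying, 2*2178 = 4356 < 10285 = 5*2057, so 2/2057 is smaller: the convergent 69/17 is closer to x than 73/18.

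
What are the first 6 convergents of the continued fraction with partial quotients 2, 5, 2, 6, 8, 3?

2/1, 11/5, 24/11, 155/71, 1264/579, 3947/1808

Using the convergent recurrence p_i = a_i*p_{i-1} + p_{i-2}, q_i = a_i*q_{i-1} + q_{i-2} with p_{-2}=0, p_{-1}=1, q_{-2}=1, q_{-1}=0:
  i=0: a_0=2, p_0 = 2*1 + 0 = 2, q_0 = 2*0 + 1 = 1.
  i=1: a_1=5, p_1 = 5*2 + 1 = 11, q_1 = 5*1 + 0 = 5.
  i=2: a_2=2, p_2 = 2*11 + 2 = 24, q_2 = 2*5 + 1 = 11.
  i=3: a_3=6, p_3 = 6*24 + 11 = 155, q_3 = 6*11 + 5 = 71.
  i=4: a_4=8, p_4 = 8*155 + 24 = 1264, q_4 = 8*71 + 11 = 579.
  i=5: a_5=3, p_5 = 3*1264 + 155 = 3947, q_5 = 3*579 + 71 = 1808.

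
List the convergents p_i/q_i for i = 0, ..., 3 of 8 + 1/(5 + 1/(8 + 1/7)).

8/1, 41/5, 336/41, 2393/292

Using the convergent recurrence p_i = a_i*p_{i-1} + p_{i-2}, q_i = a_i*q_{i-1} + q_{i-2} with p_{-2}=0, p_{-1}=1, q_{-2}=1, q_{-1}=0:
  i=0: a_0=8, p_0 = 8*1 + 0 = 8, q_0 = 8*0 + 1 = 1.
  i=1: a_1=5, p_1 = 5*8 + 1 = 41, q_1 = 5*1 + 0 = 5.
  i=2: a_2=8, p_2 = 8*41 + 8 = 336, q_2 = 8*5 + 1 = 41.
  i=3: a_3=7, p_3 = 7*336 + 41 = 2393, q_3 = 7*41 + 5 = 292.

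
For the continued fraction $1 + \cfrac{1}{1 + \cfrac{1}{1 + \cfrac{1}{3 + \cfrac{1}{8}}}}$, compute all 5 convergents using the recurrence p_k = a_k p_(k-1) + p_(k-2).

1/1, 2/1, 3/2, 11/7, 91/58

Using the convergent recurrence p_i = a_i*p_{i-1} + p_{i-2}, q_i = a_i*q_{i-1} + q_{i-2} with p_{-2}=0, p_{-1}=1, q_{-2}=1, q_{-1}=0:
  i=0: a_0=1, p_0 = 1*1 + 0 = 1, q_0 = 1*0 + 1 = 1.
  i=1: a_1=1, p_1 = 1*1 + 1 = 2, q_1 = 1*1 + 0 = 1.
  i=2: a_2=1, p_2 = 1*2 + 1 = 3, q_2 = 1*1 + 1 = 2.
  i=3: a_3=3, p_3 = 3*3 + 2 = 11, q_3 = 3*2 + 1 = 7.
  i=4: a_4=8, p_4 = 8*11 + 3 = 91, q_4 = 8*7 + 2 = 58.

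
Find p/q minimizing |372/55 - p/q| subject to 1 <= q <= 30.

115/17

Expand x = 372/55 as a continued fraction with the Euclidean algorithm:
  372 = 6*55 + 42, so a_0 = 6.
  55 = 1*42 + 13, so a_1 = 1.
  42 = 3*13 + 3, so a_2 = 3.
  13 = 4*3 + 1, so a_3 = 4.
  3 = 3*1 + 0, so a_4 = 3.
so x = [6; 1, 3, 4, 3].
Convergents (p_i = a_i*p_{i-1} + p_{i-2}, q_i = a_i*q_{i-1} + q_{i-2} with p_{-2}=0, p_{-1}=1, q_{-2}=1, q_{-1}=0), until the denominator exceeds 30:
  i=0: a_0=6, p_0 = 6*1 + 0 = 6, q_0 = 6*0 + 1 = 1.
  i=1: a_1=1, p_1 = 1*6 + 1 = 7, q_1 = 1*1 + 0 = 1.
  i=2: a_2=3, p_2 = 3*7 + 6 = 27, q_2 = 3*1 + 1 = 4.
  i=3: a_3=4, p_3 = 4*27 + 7 = 115, q_3 = 4*4 + 1 = 17.
  i=4: a_4=3, p_4 = 3*115 + 27 = 372, q_4 = 3*17 + 4 = 55.
q_4 = 55 > 30, so the last convergent with denominator <= 30 is p_3/q_3 = 115/17.
The closest fraction with denominator <= 30 is either p_3/q_3 or the intermediate fraction (k*p_3 + p_2)/(k*q_3 + q_2) with the largest k >= 1 whose denominator stays <= 30; these approach x as k grows, and every other convergent or intermediate fraction in range is farther away.
Largest k: floor((30 - q_2)/q_3) = floor((30 - 4)/17) = 1.
That gives (1*115 + 27)/(1*17 + 4) = 142/21.
Compare the errors: |x - 115/17| = |372*17 - 115*55|/(55*17) = 1/935, and |x - 142/21| = |372*21 - 142*55|/(55*21) = 2/1155.
Cross-multiplying, 1*1155 = 1155 < 1870 = 2*935, so 1/935 is smaller: the convergent 115/17 is closer to x than 142/21.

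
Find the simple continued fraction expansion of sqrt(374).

[19; (2, 1, 18, 1, 2, 38)]

Write x_i = (sqrt(374) + m_i)/d_i with (m_0, d_0) = (0, 1). a_0 = floor(sqrt(374)) = 19, since 19^2 = 361 <= 374 < 400 = 20^2.
Iterate m_{i+1} = d_i*a_i - m_i, d_{i+1} = (374 - m_{i+1}^2)/d_i, a_{i+1} = floor((a_0 + m_{i+1})/d_{i+1}):
  m_1 = 1*19 - 0 = 19, d_1 = (374 - 19^2)/1 = 13/1 = 13, a_1 = floor((19 + 19)/13) = 2.
  m_2 = 13*2 - 19 = 7, d_2 = (374 - 7^2)/13 = 325/13 = 25, a_2 = floor((19 + 7)/25) = 1.
  m_3 = 25*1 - 7 = 18, d_3 = (374 - 18^2)/25 = 50/25 = 2, a_3 = floor((19 + 18)/2) = 18.
  m_4 = 2*18 - 18 = 18, d_4 = (374 - 18^2)/2 = 50/2 = 25, a_4 = floor((19 + 18)/25) = 1.
  m_5 = 25*1 - 18 = 7, d_5 = (374 - 7^2)/25 = 325/25 = 13, a_5 = floor((19 + 7)/13) = 2.
  m_6 = 13*2 - 7 = 19, d_6 = (374 - 19^2)/13 = 13/13 = 1, a_6 = floor((19 + 19)/1) = 38.
  m_7 = 1*38 - 19 = 19, d_7 = (374 - 19^2)/1 = 13/1 = 13: (m_7, d_7) = (m_1, d_1) = (19, 13), so from here the quotients repeat a_1, ..., a_6; the period length is 6.
Hence the expansion of sqrt(374) is a_0 = 19 followed by the repeating block 2, 1, 18, 1, 2, 38 (period 6).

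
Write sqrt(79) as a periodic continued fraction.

[8; (1, 7, 1, 16)]

Write x_i = (sqrt(79) + m_i)/d_i with (m_0, d_0) = (0, 1). a_0 = floor(sqrt(79)) = 8, since 8^2 = 64 <= 79 < 81 = 9^2.
Iterate m_{i+1} = d_i*a_i - m_i, d_{i+1} = (79 - m_{i+1}^2)/d_i, a_{i+1} = floor((a_0 + m_{i+1})/d_{i+1}):
  m_1 = 1*8 - 0 = 8, d_1 = (79 - 8^2)/1 = 15/1 = 15, a_1 = floor((8 + 8)/15) = 1.
  m_2 = 15*1 - 8 = 7, d_2 = (79 - 7^2)/15 = 30/15 = 2, a_2 = floor((8 + 7)/2) = 7.
  m_3 = 2*7 - 7 = 7, d_3 = (79 - 7^2)/2 = 30/2 = 15, a_3 = floor((8 + 7)/15) = 1.
  m_4 = 15*1 - 7 = 8, d_4 = (79 - 8^2)/15 = 15/15 = 1, a_4 = floor((8 + 8)/1) = 16.
  m_5 = 1*16 - 8 = 8, d_5 = (79 - 8^2)/1 = 15/1 = 15: (m_5, d_5) = (m_1, d_1) = (8, 15), so from here the quotients repeat a_1, ..., a_4; the period length is 4.
Hence the expansion of sqrt(79) is a_0 = 8 followed by the repeating block 1, 7, 1, 16 (period 4).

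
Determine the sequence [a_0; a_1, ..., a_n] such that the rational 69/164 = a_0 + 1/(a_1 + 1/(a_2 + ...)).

Run the Euclidean algorithm on 69 and 164; the successive quotients are the partial quotients a_0, a_1, ... (each step inverts the fractional part left over by the previous one):
  69 = 0*164 + 69, so a_0 = 0.
  164 = 2*69 + 26, so a_1 = 2.
  69 = 2*26 + 17, so a_2 = 2.
  26 = 1*17 + 9, so a_3 = 1.
  17 = 1*9 + 8, so a_4 = 1.
  9 = 1*8 + 1, so a_5 = 1.
  8 = 8*1 + 0, so a_6 = 8.
The remainder reaches 0 after 7 divisions, so the expansion has 7 partial quotients, read off in order.

[0; 2, 2, 1, 1, 1, 8]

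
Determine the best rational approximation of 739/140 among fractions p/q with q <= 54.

Expand x = 739/140 as a continued fraction with the Euclidean algorithm:
  739 = 5*140 + 39, so a_0 = 5.
  140 = 3*39 + 23, so a_1 = 3.
  39 = 1*23 + 16, so a_2 = 1.
  23 = 1*16 + 7, so a_3 = 1.
  16 = 2*7 + 2, so a_4 = 2.
  7 = 3*2 + 1, so a_5 = 3.
  2 = 2*1 + 0, so a_6 = 2.
so x = [5; 3, 1, 1, 2, 3, 2].
Convergents (p_i = a_i*p_{i-1} + p_{i-2}, q_i = a_i*q_{i-1} + q_{i-2} with p_{-2}=0, p_{-1}=1, q_{-2}=1, q_{-1}=0), until the denominator exceeds 54:
  i=0: a_0=5, p_0 = 5*1 + 0 = 5, q_0 = 5*0 + 1 = 1.
  i=1: a_1=3, p_1 = 3*5 + 1 = 16, q_1 = 3*1 + 0 = 3.
  i=2: a_2=1, p_2 = 1*16 + 5 = 21, q_2 = 1*3 + 1 = 4.
  i=3: a_3=1, p_3 = 1*21 + 16 = 37, q_3 = 1*4 + 3 = 7.
  i=4: a_4=2, p_4 = 2*37 + 21 = 95, q_4 = 2*7 + 4 = 18.
  i=5: a_5=3, p_5 = 3*95 + 37 = 322, q_5 = 3*18 + 7 = 61.
q_5 = 61 > 54, so the last convergent with denominator <= 54 is p_4/q_4 = 95/18.
The closest fraction with denominator <= 54 is either p_4/q_4 or the intermediate fraction (k*p_4 + p_3)/(k*q_4 + q_3) with the largest k >= 1 whose denominator stays <= 54; these approach x as k grows, and every other convergent or intermediate fraction in range is farther away.
Largest k: floor((54 - q_3)/q_4) = floor((54 - 7)/18) = 2.
That gives (2*95 + 37)/(2*18 + 7) = 227/43.
Compare the errors: |x - 95/18| = |739*18 - 95*140|/(140*18) = 2/2520, and |x - 227/43| = |739*43 - 227*140|/(140*43) = 3/6020.
Cross-multiplying, 3*2520 = 7560 < 12040 = 2*6020, so 3/6020 is smaller: the intermediate fraction 227/43 is closer to x than 95/18.

227/43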